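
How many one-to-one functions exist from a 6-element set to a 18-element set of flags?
P(18,6) = 18!/(18-6)! = 13366080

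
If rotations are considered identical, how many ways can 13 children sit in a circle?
Circular: fix one position, arrange the rest. (13-1)! = 479001600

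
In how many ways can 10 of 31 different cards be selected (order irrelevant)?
C(31,10) = 31!/(10!×21!) = 44352165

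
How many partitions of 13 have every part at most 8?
Let r_j(i) = number of partitions of i into parts ≤ j, for i = 0..13. r_1(i) = 1 for all i; r_j(i) = r_{j-1}(i) + r_j(i-j). Rows j = 2..8: ≤2: 1 1 2 2 3 3 4 4 5 5 6 6 7 7; ≤3: 1 1 2 3 4 5 7 8 10 12 14 16 19 21; ≤4: 1 1 2 3 5 6 9 11 15 18 23 27 34 39; ≤5: 1 1 2 3 5 7 10 13 18 23 30 37 47 57; ≤6: 1 1 2 3 5 7 11 14 20 26 35 44 58 71; ≤7: 1 1 2 3 5 7 11 15 21 28 38 49 65 82; ≤8: 1 1 2 3 5 7 11 15 22 29 40 52 70 89. r_8(13) = 89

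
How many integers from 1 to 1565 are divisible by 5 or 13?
⌊1565/5⌋ + ⌊1565/13⌋ - ⌊1565/65⌋ = 313 + 120 - 24 = 409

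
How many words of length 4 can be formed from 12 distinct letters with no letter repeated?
P(12,4) = 12!/(12-4)! = 11880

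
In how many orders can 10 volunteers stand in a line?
10! = 3628800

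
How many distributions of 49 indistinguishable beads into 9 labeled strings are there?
C(49+9-1, 9-1) = C(57, 8) = 1652411475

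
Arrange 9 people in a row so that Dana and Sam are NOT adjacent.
Total - adjacent = 9! - (9-1)!×2 = 362880 - 80640 = 282240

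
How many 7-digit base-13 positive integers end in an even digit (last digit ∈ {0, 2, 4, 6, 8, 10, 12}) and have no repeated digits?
Last∈{0,2,4,6,8,10,12}. Last=0: 665280. Last nonzero: 6×11×P(11,5) = 3659040. Total = 4324320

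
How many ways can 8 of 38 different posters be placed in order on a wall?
P(38,8) = 38!/(38-8)! = 1971788797440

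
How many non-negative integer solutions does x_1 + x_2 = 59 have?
C(59+2-1, 2-1) = C(60, 1) = 60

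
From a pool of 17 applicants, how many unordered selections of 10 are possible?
C(17,10) = 17!/(10!×7!) = 19448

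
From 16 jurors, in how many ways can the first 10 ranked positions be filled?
P(16,10) = 16!/(16-10)! = 29059430400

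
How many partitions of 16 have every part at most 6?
Let r_j(i) = number of partitions of i into parts ≤ j, for i = 0..16. r_1(i) = 1 for all i; r_j(i) = r_{j-1}(i) + r_j(i-j). Rows j = 2..6: ≤2: 1 1 2 2 3 3 4 4 5 5 6 6 7 7 8 8 9; ≤3: 1 1 2 3 4 5 7 8 10 12 14 16 19 21 24 27 30; ≤4: 1 1 2 3 5 6 9 11 15 18 23 27 34 39 47 54 64; ≤5: 1 1 2 3 5 7 10 13 18 23 30 37 47 57 70 84 101; ≤6: 1 1 2 3 5 7 11 14 20 26 35 44 58 71 90 110 136. r_6(16) = 136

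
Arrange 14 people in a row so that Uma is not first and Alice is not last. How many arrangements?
By inclusion-exclusion: 14! - 2×(14-1)! + (14-2)! = 87178291200 - 12454041600 + 479001600 = 75203251200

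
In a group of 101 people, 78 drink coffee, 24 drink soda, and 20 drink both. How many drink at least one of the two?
|A∪B| = |A| + |B| - |A∩B| = 78 + 24 - 20 = 82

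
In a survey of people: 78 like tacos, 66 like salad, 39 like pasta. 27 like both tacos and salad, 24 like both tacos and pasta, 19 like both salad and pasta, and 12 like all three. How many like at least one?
|A∪B∪C| = 78+66+39-27-24-19+12 = 125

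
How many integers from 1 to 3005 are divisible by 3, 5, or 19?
⌊3005/3⌋+⌊3005/5⌋+⌊3005/19⌋ - ⌊3005/15⌋-⌊3005/57⌋-⌊3005/95⌋ + ⌊3005/285⌋ = 1001+601+158 - 200-52-31 + 10 = 1487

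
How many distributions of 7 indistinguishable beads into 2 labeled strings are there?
C(7+2-1, 2-1) = C(8, 1) = 8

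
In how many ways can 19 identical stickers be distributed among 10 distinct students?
C(19+10-1, 10-1) = C(28, 9) = 6906900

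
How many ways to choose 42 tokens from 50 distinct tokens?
C(50,42) = 50!/(42!×8!) = 536878650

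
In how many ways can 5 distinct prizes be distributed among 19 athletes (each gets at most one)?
P(19,5) = 19!/(19-5)! = 1395360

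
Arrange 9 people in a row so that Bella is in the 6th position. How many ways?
Fix one position: (9-1)! = 40320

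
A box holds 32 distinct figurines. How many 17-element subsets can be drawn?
C(32,17) = 32!/(17!×15!) = 565722720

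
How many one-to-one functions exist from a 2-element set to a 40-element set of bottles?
P(40,2) = 40!/(40-2)! = 1560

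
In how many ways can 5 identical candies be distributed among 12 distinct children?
C(5+12-1, 12-1) = C(16, 11) = 4368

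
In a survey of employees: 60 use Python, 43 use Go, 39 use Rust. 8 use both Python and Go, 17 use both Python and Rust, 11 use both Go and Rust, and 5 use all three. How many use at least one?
|A∪B∪C| = 60+43+39-8-17-11+5 = 111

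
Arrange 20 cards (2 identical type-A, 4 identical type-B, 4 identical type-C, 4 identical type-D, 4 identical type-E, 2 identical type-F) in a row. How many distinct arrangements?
20! / (2! × 4! × 4! × 4! × 4! × 2!) = 1833241410000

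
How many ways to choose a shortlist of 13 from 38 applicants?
C(38,13) = 38!/(13!×25!) = 5414950296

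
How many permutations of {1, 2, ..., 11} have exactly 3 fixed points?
Choose the 3 fixed points C(11,3) = 165, derange the rest: !8 = Σ_{j=0}^{8} (-1)^j·8!/j! = 40320 - 40320 + 20160 - 6720 + 1680 - 336 + 56 - 8 + 1 = 14833. Product = 165 × 14833 = 2447445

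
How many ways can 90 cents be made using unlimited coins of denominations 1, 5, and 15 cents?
Coefficient of x^90 in 1/(1-x^1) · 1/(1-x^5) · 1/(1-x^15). Case on j = number of 15-cent coins (j = 0..6); remainder r = 90 - 15j is made from {1,5} in ⌊r/5⌋+1 ways. r = 90, 75, 60, 45, 30, 15, 0 → 19 + 16 + 13 + 10 + 7 + 4 + 1 = 70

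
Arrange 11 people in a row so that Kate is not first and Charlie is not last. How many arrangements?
By inclusion-exclusion: 11! - 2×(11-1)! + (11-2)! = 39916800 - 7257600 + 362880 = 33022080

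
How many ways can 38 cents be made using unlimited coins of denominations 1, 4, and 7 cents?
Coefficient of x^38 in 1/(1-x^1) · 1/(1-x^4) · 1/(1-x^7). Case on j = number of 7-cent coins (j = 0..5); remainder r = 38 - 7j is made from {1,4} in ⌊r/4⌋+1 ways. r = 38, 31, 24, 17, 10, 3 → 10 + 8 + 7 + 5 + 3 + 1 = 34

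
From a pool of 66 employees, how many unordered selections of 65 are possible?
C(66,65) = 66!/(65!×1!) = 66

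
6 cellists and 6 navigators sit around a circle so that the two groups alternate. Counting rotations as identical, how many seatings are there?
Fix one of the cellists: (6-1)! ways for the remaining cellists, × 6! ways for the navigators = 120 × 720 = 86400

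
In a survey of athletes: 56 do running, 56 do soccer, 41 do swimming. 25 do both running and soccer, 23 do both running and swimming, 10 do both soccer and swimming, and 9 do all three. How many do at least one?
|A∪B∪C| = 56+56+41-25-23-10+9 = 104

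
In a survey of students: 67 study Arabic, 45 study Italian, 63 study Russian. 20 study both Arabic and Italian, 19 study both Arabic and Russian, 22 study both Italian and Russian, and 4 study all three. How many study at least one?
|A∪B∪C| = 67+45+63-20-19-22+4 = 118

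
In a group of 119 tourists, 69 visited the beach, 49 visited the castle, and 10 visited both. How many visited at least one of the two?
|A∪B| = |A| + |B| - |A∩B| = 69 + 49 - 10 = 108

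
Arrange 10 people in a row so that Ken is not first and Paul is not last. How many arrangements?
By inclusion-exclusion: 10! - 2×(10-1)! + (10-2)! = 3628800 - 725760 + 40320 = 2943360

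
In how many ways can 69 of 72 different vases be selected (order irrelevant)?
C(72,69) = 72!/(69!×3!) = 59640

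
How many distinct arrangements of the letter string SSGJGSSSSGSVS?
13! / (3! × 1! × 1! × 8!) = 25740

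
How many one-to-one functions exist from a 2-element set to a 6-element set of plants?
P(6,2) = 6!/(6-2)! = 30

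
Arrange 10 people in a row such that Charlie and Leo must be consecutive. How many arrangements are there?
Treat the 2 as one block: (10-2+1)! × 2! = 362880 × 2 = 725760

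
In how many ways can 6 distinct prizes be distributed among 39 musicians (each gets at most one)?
P(39,6) = 39!/(39-6)! = 2349088560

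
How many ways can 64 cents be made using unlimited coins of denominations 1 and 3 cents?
Coefficient of x^64 in 1/(1-x^1) · 1/(1-x^3). Use j coins of 3 for j = 0..⌊64/3⌋ = 21, the rest in 1s: 21 + 1 = 22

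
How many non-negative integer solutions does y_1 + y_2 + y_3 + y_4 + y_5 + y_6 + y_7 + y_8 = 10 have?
C(10+8-1, 8-1) = C(17, 7) = 19448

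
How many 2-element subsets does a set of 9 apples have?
C(9,2) = 9!/(2!×7!) = 36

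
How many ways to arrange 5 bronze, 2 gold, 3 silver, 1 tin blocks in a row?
11! / (5! × 2! × 3! × 1!) = 27720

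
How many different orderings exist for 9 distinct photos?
9! = 362880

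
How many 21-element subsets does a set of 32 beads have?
C(32,21) = 32!/(21!×11!) = 129024480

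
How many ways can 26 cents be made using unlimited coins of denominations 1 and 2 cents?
Coefficient of x^26 in 1/(1-x^1) · 1/(1-x^2). Use j coins of 2 for j = 0..⌊26/2⌋ = 13, the rest in 1s: 13 + 1 = 14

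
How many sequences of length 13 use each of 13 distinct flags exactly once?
13! = 6227020800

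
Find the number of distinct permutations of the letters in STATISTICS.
10! / (3! × 3! × 1! × 2! × 1!) = 50400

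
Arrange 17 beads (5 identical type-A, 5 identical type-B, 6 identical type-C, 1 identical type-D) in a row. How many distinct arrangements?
17! / (5! × 5! × 6! × 1!) = 34306272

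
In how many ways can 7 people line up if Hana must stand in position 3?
Fix one position: (7-1)! = 720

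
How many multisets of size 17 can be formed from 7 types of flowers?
C(17+7-1, 7-1) = C(23, 6) = 100947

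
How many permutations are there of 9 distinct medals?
9! = 362880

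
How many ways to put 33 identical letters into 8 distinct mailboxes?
C(33+8-1, 8-1) = C(40, 7) = 18643560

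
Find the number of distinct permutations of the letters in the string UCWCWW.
6! / (3! × 1! × 2!) = 60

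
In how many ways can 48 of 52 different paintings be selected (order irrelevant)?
C(52,48) = 52!/(48!×4!) = 270725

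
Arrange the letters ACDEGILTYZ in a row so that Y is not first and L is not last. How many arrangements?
By inclusion-exclusion: 10! - 2×(10-1)! + (10-2)! = 3628800 - 725760 + 40320 = 2943360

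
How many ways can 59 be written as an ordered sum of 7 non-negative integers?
C(59+7-1, 7-1) = C(65, 6) = 82598880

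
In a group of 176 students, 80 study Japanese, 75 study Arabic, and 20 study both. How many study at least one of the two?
|A∪B| = |A| + |B| - |A∩B| = 80 + 75 - 20 = 135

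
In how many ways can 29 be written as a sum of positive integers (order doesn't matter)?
Pentagonal recurrence p(n) = p(n-1) + p(n-2) - p(n-5) - p(n-7) + p(n-12) + p(n-15) - ... gives p(0..28) = 1, 1, 2, 3, 5, 7, 11, 15, 22, 30, 42, 56, 77, 101, 135, 176, 231, 297, 385, 490, 627, 792, 1002, 1255, 1575, 1958, 2436, 3010, 3718. p(29) = p(28) + p(27) - p(24) - p(22) + p(17) + p(14) - p(7) - p(3) = 3718 + 3010 - 1575 - 1002 + 297 + 135 - 15 - 3 = 4565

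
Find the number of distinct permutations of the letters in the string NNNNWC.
6! / (1! × 1! × 4!) = 30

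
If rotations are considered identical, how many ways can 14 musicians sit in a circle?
Circular: fix one position, arrange the rest. (14-1)! = 6227020800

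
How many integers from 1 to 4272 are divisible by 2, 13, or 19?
⌊4272/2⌋+⌊4272/13⌋+⌊4272/19⌋ - ⌊4272/26⌋-⌊4272/38⌋-⌊4272/247⌋ + ⌊4272/494⌋ = 2136+328+224 - 164-112-17 + 8 = 2403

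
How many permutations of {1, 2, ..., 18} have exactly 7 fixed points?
Choose the 7 fixed points C(18,7) = 31824, derange the rest: !11 = Σ_{j=0}^{11} (-1)^j·11!/j! = 39916800 - 39916800 + 19958400 - 6652800 + 1663200 - 332640 + 55440 - 7920 + 990 - 110 + 11 - 1 = 14684570. Product = 31824 × 14684570 = 467321755680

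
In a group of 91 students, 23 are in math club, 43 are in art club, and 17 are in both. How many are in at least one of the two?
|A∪B| = |A| + |B| - |A∩B| = 23 + 43 - 17 = 49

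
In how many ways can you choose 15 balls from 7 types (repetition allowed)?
C(15+7-1, 7-1) = C(21, 6) = 54264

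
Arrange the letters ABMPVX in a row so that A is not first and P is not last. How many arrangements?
By inclusion-exclusion: 6! - 2×(6-1)! + (6-2)! = 720 - 240 + 24 = 504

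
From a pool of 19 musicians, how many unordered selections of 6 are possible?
C(19,6) = 19!/(6!×13!) = 27132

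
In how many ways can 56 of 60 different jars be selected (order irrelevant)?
C(60,56) = 60!/(56!×4!) = 487635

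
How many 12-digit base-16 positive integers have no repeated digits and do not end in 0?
Last digit: 15 nonzero choices. First digit: 14 (nonzero, ≠last). Middle 10: P(14,10) = 3632428800. Total = 762810048000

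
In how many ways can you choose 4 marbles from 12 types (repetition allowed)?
C(4+12-1, 12-1) = C(15, 11) = 1365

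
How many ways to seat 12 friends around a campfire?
Circular: fix one position, arrange the rest. (12-1)! = 39916800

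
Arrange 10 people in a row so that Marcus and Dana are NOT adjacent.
Total - adjacent = 10! - (10-1)!×2 = 3628800 - 725760 = 2903040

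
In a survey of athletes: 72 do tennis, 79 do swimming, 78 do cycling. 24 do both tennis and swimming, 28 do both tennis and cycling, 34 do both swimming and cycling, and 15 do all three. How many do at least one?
|A∪B∪C| = 72+79+78-24-28-34+15 = 158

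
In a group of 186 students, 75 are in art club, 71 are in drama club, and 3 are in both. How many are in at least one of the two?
|A∪B| = |A| + |B| - |A∩B| = 75 + 71 - 3 = 143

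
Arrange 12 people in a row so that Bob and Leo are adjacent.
Treat as block: (12-1)! × 2! = 39916800 × 2 = 79833600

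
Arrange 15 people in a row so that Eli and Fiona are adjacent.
Treat as block: (15-1)! × 2! = 87178291200 × 2 = 174356582400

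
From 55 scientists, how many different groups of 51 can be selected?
C(55,51) = 55!/(51!×4!) = 341055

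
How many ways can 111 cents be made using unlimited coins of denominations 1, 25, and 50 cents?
Coefficient of x^111 in 1/(1-x^1) · 1/(1-x^25) · 1/(1-x^50). Case on j = number of 50-cent coins (j = 0..2); remainder r = 111 - 50j is made from {1,25} in ⌊r/25⌋+1 ways. r = 111, 61, 11 → 5 + 3 + 1 = 9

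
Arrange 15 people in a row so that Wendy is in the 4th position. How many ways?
Fix one position: (15-1)! = 87178291200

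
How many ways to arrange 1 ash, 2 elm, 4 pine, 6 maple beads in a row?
13! / (1! × 2! × 4! × 6!) = 180180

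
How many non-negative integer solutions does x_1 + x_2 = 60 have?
C(60+2-1, 2-1) = C(61, 1) = 61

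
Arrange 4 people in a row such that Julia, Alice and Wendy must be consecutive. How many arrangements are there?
Treat the 3 as one block: (4-3+1)! × 3! = 2 × 6 = 12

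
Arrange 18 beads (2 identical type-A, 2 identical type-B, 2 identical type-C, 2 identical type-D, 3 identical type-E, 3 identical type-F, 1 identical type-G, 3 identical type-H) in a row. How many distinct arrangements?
18! / (2! × 2! × 2! × 2! × 3! × 3! × 1! × 3!) = 1852538688000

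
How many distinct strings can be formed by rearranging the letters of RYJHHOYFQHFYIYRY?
16! / (1! × 1! × 2! × 3! × 1! × 1! × 2! × 5!) = 7264857600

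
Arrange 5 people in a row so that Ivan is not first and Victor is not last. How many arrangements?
By inclusion-exclusion: 5! - 2×(5-1)! + (5-2)! = 120 - 48 + 6 = 78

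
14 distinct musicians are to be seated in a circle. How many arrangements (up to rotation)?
Circular: fix one position, arrange the rest. (14-1)! = 6227020800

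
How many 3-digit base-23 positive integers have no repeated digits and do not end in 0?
Last digit: 22 nonzero choices. First digit: 21 (nonzero, ≠last). Middle 1: P(21,1) = 21. Total = 9702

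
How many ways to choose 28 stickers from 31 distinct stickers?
C(31,28) = 31!/(28!×3!) = 4495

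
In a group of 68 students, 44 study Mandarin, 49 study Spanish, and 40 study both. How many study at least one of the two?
|A∪B| = |A| + |B| - |A∩B| = 44 + 49 - 40 = 53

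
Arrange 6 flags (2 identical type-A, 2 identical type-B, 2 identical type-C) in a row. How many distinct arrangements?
6! / (2! × 2! × 2!) = 90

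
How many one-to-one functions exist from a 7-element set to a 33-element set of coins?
P(33,7) = 33!/(33-7)! = 21531121920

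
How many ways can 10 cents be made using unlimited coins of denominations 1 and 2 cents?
Coefficient of x^10 in 1/(1-x^1) · 1/(1-x^2). Use j coins of 2 for j = 0..⌊10/2⌋ = 5, the rest in 1s: 5 + 1 = 6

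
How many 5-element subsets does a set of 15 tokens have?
C(15,5) = 15!/(5!×10!) = 3003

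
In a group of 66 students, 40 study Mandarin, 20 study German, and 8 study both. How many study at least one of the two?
|A∪B| = |A| + |B| - |A∩B| = 40 + 20 - 8 = 52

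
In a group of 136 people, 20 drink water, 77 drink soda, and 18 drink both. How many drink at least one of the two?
|A∪B| = |A| + |B| - |A∩B| = 20 + 77 - 18 = 79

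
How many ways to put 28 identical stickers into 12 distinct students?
C(28+12-1, 12-1) = C(39, 11) = 1676056044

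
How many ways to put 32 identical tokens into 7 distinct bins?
C(32+7-1, 7-1) = C(38, 6) = 2760681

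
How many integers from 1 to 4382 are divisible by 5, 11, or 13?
⌊4382/5⌋+⌊4382/11⌋+⌊4382/13⌋ - ⌊4382/55⌋-⌊4382/65⌋-⌊4382/143⌋ + ⌊4382/715⌋ = 876+398+337 - 79-67-30 + 6 = 1441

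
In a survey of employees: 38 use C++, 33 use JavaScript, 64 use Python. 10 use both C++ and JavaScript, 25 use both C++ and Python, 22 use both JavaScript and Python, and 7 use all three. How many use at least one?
|A∪B∪C| = 38+33+64-10-25-22+7 = 85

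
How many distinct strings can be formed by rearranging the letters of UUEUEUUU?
8! / (2! × 6!) = 28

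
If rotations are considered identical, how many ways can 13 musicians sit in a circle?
Circular: fix one position, arrange the rest. (13-1)! = 479001600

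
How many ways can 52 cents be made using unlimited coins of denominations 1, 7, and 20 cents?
Coefficient of x^52 in 1/(1-x^1) · 1/(1-x^7) · 1/(1-x^20). Case on j = number of 20-cent coins (j = 0..2); remainder r = 52 - 20j is made from {1,7} in ⌊r/7⌋+1 ways. r = 52, 32, 12 → 8 + 5 + 2 = 15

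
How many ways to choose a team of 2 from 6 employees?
C(6,2) = 6!/(2!×4!) = 15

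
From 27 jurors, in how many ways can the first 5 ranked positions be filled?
P(27,5) = 27!/(27-5)! = 9687600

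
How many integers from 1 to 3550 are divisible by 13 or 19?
⌊3550/13⌋ + ⌊3550/19⌋ - ⌊3550/247⌋ = 273 + 186 - 14 = 445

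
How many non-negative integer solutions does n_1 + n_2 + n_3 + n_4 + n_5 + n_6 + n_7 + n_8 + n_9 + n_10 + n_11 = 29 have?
C(29+11-1, 11-1) = C(39, 10) = 635745396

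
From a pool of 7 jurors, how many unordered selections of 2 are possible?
C(7,2) = 7!/(2!×5!) = 21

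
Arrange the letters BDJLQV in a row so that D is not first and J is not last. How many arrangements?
By inclusion-exclusion: 6! - 2×(6-1)! + (6-2)! = 720 - 240 + 24 = 504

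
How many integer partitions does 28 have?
Pentagonal recurrence p(n) = p(n-1) + p(n-2) - p(n-5) - p(n-7) + p(n-12) + p(n-15) - ... gives p(0..27) = 1, 1, 2, 3, 5, 7, 11, 15, 22, 30, 42, 56, 77, 101, 135, 176, 231, 297, 385, 490, 627, 792, 1002, 1255, 1575, 1958, 2436, 3010. p(28) = p(27) + p(26) - p(23) - p(21) + p(16) + p(13) - p(6) - p(2) = 3010 + 2436 - 1255 - 792 + 231 + 101 - 11 - 2 = 3718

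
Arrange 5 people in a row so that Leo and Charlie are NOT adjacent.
Total - adjacent = 5! - (5-1)!×2 = 120 - 48 = 72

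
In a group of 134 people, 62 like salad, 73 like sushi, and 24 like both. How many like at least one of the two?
|A∪B| = |A| + |B| - |A∩B| = 62 + 73 - 24 = 111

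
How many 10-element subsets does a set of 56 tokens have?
C(56,10) = 56!/(10!×46!) = 35607051480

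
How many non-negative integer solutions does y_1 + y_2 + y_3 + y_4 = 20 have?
C(20+4-1, 4-1) = C(23, 3) = 1771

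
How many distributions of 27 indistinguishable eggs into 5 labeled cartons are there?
C(27+5-1, 5-1) = C(31, 4) = 31465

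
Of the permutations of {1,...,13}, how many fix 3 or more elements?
Exactly j fixed points: C(13,j)·!(13-j); sum over j ≥ 3 (derangement numbers via !m = (m-1)·(!(m-1) + !(m-2)): !0..!10 = 1, 0, 1, 2, 9, 44, 265, 1854, 14833, 133496, 1334961). Σ_{j=3}^{13} C(13,j)·!(13-j) = C(13,3)·!10 + C(13,4)·!9 + C(13,5)·!8 + C(13,6)·!7 + C(13,7)·!6 + C(13,8)·!5 + C(13,9)·!4 + C(13,10)·!3 + C(13,11)·!2 + C(13,12)·!1 + C(13,13)·!0 = 286·1334961 + 715·133496 + 1287·14833 + 1716·1854 + 1716·265 + 1287·44 + 715·9 + 286·2 + 78·1 + 13·0 + 1·1 = 500038475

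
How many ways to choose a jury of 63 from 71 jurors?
C(71,63) = 71!/(63!×8!) = 10639125640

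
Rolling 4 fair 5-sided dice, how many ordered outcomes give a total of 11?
Coefficient of x^11 in (x + x² + ... + x^5)^4. By inclusion-exclusion on dice exceeding 5: Σ_j (-1)^j C(4,j)·C(11-1-5j, 3) = C(4,0)·C(10,3) - C(4,1)·C(5,3) = 1·120 - 4·10 = 80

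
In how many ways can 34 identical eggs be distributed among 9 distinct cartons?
C(34+9-1, 9-1) = C(42, 8) = 118030185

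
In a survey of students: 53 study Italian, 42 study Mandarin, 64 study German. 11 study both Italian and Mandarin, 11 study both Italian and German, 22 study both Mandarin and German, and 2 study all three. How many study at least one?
|A∪B∪C| = 53+42+64-11-11-22+2 = 117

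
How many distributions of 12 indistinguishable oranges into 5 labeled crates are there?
C(12+5-1, 5-1) = C(16, 4) = 1820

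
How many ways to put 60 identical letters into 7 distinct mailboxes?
C(60+7-1, 7-1) = C(66, 6) = 90858768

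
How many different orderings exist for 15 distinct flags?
15! = 1307674368000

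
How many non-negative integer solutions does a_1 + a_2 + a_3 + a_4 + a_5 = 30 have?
C(30+5-1, 5-1) = C(34, 4) = 46376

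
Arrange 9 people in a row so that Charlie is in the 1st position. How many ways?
Fix one position: (9-1)! = 40320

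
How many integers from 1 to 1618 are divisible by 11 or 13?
⌊1618/11⌋ + ⌊1618/13⌋ - ⌊1618/143⌋ = 147 + 124 - 11 = 260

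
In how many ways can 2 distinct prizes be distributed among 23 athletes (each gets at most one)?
P(23,2) = 23!/(23-2)! = 506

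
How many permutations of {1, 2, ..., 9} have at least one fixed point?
Complement of the derangements. !9 = Σ_{j=0}^{9} (-1)^j·9!/j! = 362880 - 362880 + 181440 - 60480 + 15120 - 3024 + 504 - 72 + 9 - 1 = 133496. 9! - !9 = 362880 - 133496 = 229384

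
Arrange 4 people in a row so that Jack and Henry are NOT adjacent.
Total - adjacent = 4! - (4-1)!×2 = 24 - 12 = 12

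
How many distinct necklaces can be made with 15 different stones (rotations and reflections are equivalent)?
(15-1)!/2 = 87178291200/2 = 43589145600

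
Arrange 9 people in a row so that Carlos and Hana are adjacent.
Treat as block: (9-1)! × 2! = 40320 × 2 = 80640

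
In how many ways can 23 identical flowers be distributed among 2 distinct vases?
C(23+2-1, 2-1) = C(24, 1) = 24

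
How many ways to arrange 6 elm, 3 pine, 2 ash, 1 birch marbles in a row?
12! / (6! × 3! × 2! × 1!) = 55440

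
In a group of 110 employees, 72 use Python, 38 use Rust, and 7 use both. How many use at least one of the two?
|A∪B| = |A| + |B| - |A∩B| = 72 + 38 - 7 = 103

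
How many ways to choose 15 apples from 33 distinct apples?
C(33,15) = 33!/(15!×18!) = 1037158320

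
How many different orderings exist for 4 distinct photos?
4! = 24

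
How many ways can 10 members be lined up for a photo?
10! = 3628800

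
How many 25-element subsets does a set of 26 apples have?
C(26,25) = 26!/(25!×1!) = 26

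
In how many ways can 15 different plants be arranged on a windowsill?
15! = 1307674368000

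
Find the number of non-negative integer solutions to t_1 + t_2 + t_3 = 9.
C(9+3-1, 3-1) = C(11, 2) = 55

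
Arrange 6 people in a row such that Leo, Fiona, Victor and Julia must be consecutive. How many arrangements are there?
Treat the 4 as one block: (6-4+1)! × 4! = 6 × 24 = 144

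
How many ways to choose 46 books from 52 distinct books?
C(52,46) = 52!/(46!×6!) = 20358520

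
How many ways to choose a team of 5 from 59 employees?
C(59,5) = 59!/(5!×54!) = 5006386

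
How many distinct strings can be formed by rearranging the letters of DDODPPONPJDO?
12! / (3! × 4! × 1! × 3! × 1!) = 554400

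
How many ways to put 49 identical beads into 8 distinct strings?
C(49+8-1, 8-1) = C(56, 7) = 231917400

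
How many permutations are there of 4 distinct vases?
4! = 24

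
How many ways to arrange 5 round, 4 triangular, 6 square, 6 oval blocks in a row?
21! / (5! × 4! × 6! × 6!) = 34220506320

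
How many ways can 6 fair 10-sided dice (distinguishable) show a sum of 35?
Coefficient of x^35 in (x + x² + ... + x^10)^6. By inclusion-exclusion on dice exceeding 10: Σ_j (-1)^j C(6,j)·C(35-1-10j, 5) = C(6,0)·C(34,5) - C(6,1)·C(24,5) + C(6,2)·C(14,5) = 1·278256 - 6·42504 + 15·2002 = 53262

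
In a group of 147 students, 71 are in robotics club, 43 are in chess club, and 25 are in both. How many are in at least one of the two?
|A∪B| = |A| + |B| - |A∩B| = 71 + 43 - 25 = 89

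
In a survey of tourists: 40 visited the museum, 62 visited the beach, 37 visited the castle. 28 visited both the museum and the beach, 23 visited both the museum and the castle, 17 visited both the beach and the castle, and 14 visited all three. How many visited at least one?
|A∪B∪C| = 40+62+37-28-23-17+14 = 85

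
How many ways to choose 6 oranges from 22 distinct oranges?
C(22,6) = 22!/(6!×16!) = 74613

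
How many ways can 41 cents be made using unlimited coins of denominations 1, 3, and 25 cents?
Coefficient of x^41 in 1/(1-x^1) · 1/(1-x^3) · 1/(1-x^25). Case on j = number of 25-cent coins (j = 0..1); remainder r = 41 - 25j is made from {1,3} in ⌊r/3⌋+1 ways. r = 41, 16 → 14 + 6 = 20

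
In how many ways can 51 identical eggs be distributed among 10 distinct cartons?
C(51+10-1, 10-1) = C(60, 9) = 14783142660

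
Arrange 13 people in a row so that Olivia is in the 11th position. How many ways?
Fix one position: (13-1)! = 479001600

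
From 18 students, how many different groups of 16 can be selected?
C(18,16) = 18!/(16!×2!) = 153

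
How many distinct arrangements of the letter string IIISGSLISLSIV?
13! / (4! × 5! × 1! × 2! × 1!) = 1081080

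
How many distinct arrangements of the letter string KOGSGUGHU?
9! / (2! × 3! × 1! × 1! × 1! × 1!) = 30240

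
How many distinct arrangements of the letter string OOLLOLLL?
8! / (5! × 3!) = 56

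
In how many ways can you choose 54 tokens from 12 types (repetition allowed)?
C(54+12-1, 12-1) = C(65, 11) = 895068996640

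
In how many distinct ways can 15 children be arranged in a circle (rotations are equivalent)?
Circular: fix one position, arrange the rest. (15-1)! = 87178291200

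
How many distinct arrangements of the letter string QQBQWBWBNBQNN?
13! / (3! × 4! × 4! × 2!) = 900900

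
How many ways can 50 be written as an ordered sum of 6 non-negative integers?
C(50+6-1, 6-1) = C(55, 5) = 3478761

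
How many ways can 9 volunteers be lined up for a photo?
9! = 362880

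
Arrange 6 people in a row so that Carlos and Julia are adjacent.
Treat as block: (6-1)! × 2! = 120 × 2 = 240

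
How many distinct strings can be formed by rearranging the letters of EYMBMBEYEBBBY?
13! / (5! × 3! × 3! × 2!) = 720720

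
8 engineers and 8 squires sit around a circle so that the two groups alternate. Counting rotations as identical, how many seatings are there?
Fix one of the engineers: (8-1)! ways for the remaining engineers, × 8! ways for the squires = 5040 × 40320 = 203212800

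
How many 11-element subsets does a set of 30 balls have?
C(30,11) = 30!/(11!×19!) = 54627300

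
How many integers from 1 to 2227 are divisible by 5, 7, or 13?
⌊2227/5⌋+⌊2227/7⌋+⌊2227/13⌋ - ⌊2227/35⌋-⌊2227/65⌋-⌊2227/91⌋ + ⌊2227/455⌋ = 445+318+171 - 63-34-24 + 4 = 817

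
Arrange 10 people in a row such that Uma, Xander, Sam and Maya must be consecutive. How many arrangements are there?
Treat the 4 as one block: (10-4+1)! × 4! = 5040 × 24 = 120960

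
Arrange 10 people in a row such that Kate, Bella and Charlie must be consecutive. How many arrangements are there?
Treat the 3 as one block: (10-3+1)! × 3! = 40320 × 6 = 241920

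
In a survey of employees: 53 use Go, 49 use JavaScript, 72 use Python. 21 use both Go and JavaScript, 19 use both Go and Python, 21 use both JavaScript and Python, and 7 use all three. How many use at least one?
|A∪B∪C| = 53+49+72-21-19-21+7 = 120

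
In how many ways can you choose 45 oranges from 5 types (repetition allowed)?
C(45+5-1, 5-1) = C(49, 4) = 211876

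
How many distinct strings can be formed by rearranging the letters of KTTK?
4! / (2! × 2!) = 6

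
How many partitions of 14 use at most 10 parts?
By conjugation, equals partitions of 14 into parts ≤ 10. Let r_j(i) = number of partitions of i into parts ≤ j, for i = 0..14. r_1(i) = 1 for all i; r_j(i) = r_{j-1}(i) + r_j(i-j). Rows j = 2..10: ≤2: 1 1 2 2 3 3 4 4 5 5 6 6 7 7 8; ≤3: 1 1 2 3 4 5 7 8 10 12 14 16 19 21 24; ≤4: 1 1 2 3 5 6 9 11 15 18 23 27 34 39 47; ≤5: 1 1 2 3 5 7 10 13 18 23 30 37 47 57 70; ≤6: 1 1 2 3 5 7 11 14 20 26 35 44 58 71 90; ≤7: 1 1 2 3 5 7 11 15 21 28 38 49 65 82 105; ≤8: 1 1 2 3 5 7 11 15 22 29 40 52 70 89 116; ≤9: 1 1 2 3 5 7 11 15 22 30 41 54 73 94 123; ≤10: 1 1 2 3 5 7 11 15 22 30 42 55 75 97 128. r_10(14) = 128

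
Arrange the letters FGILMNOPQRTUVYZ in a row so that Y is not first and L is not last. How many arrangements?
By inclusion-exclusion: 15! - 2×(15-1)! + (15-2)! = 1307674368000 - 174356582400 + 6227020800 = 1139544806400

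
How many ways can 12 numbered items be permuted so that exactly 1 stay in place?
Choose the 1 fixed point C(12,1) = 12, derange the rest: !11 = Σ_{j=0}^{11} (-1)^j·11!/j! = 39916800 - 39916800 + 19958400 - 6652800 + 1663200 - 332640 + 55440 - 7920 + 990 - 110 + 11 - 1 = 14684570. Product = 12 × 14684570 = 176214840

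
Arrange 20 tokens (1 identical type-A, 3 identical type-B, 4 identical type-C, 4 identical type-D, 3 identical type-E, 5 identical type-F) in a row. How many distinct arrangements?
20! / (1! × 3! × 4! × 4! × 3! × 5!) = 977728752000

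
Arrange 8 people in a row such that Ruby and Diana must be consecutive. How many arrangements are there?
Treat the 2 as one block: (8-2+1)! × 2! = 5040 × 2 = 10080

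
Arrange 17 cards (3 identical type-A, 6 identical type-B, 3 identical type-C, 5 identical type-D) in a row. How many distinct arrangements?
17! / (3! × 6! × 3! × 5!) = 114354240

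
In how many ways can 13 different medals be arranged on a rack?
13! = 6227020800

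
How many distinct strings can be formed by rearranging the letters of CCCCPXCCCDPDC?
13! / (2! × 2! × 1! × 8!) = 38610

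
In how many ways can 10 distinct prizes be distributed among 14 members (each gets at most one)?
P(14,10) = 14!/(14-10)! = 3632428800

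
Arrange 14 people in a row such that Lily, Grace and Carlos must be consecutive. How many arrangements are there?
Treat the 3 as one block: (14-3+1)! × 3! = 479001600 × 6 = 2874009600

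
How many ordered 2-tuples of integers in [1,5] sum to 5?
Coefficient of x^5 in (x + x² + ... + x^5)^2. By inclusion-exclusion on dice exceeding 5: Σ_j (-1)^j C(2,j)·C(5-1-5j, 1) = C(2,0)·C(4,1) = 1·4 = 4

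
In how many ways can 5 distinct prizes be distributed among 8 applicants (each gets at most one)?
P(8,5) = 8!/(8-5)! = 6720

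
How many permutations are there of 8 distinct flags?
8! = 40320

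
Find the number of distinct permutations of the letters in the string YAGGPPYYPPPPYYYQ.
16! / (6! × 1! × 1! × 2! × 6!) = 20180160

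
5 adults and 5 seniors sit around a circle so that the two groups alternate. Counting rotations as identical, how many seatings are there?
Fix one of the adults: (5-1)! ways for the remaining adults, × 5! ways for the seniors = 24 × 120 = 2880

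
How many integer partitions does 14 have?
Pentagonal recurrence p(n) = p(n-1) + p(n-2) - p(n-5) - p(n-7) + p(n-12) + p(n-15) - ... gives p(0..13) = 1, 1, 2, 3, 5, 7, 11, 15, 22, 30, 42, 56, 77, 101. p(14) = p(13) + p(12) - p(9) - p(7) + p(2) = 101 + 77 - 30 - 15 + 2 = 135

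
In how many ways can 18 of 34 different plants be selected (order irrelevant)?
C(34,18) = 34!/(18!×16!) = 2203961430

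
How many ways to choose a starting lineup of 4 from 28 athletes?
C(28,4) = 28!/(4!×24!) = 20475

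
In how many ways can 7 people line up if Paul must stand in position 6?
Fix one position: (7-1)! = 720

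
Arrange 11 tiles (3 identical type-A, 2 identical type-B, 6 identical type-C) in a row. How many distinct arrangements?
11! / (3! × 2! × 6!) = 4620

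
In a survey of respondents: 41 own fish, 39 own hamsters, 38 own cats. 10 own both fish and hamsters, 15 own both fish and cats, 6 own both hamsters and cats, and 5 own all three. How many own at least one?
|A∪B∪C| = 41+39+38-10-15-6+5 = 92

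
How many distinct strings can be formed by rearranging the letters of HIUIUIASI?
9! / (4! × 1! × 1! × 2! × 1!) = 7560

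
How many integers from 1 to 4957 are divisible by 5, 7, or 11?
⌊4957/5⌋+⌊4957/7⌋+⌊4957/11⌋ - ⌊4957/35⌋-⌊4957/55⌋-⌊4957/77⌋ + ⌊4957/385⌋ = 991+708+450 - 141-90-64 + 12 = 1866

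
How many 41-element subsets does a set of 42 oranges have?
C(42,41) = 42!/(41!×1!) = 42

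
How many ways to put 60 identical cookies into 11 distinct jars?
C(60+11-1, 11-1) = C(70, 10) = 396704524216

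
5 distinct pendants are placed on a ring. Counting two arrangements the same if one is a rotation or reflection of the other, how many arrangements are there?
(5-1)!/2 = 24/2 = 12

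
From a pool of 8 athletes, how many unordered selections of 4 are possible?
C(8,4) = 8!/(4!×4!) = 70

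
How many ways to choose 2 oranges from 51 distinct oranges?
C(51,2) = 51!/(2!×49!) = 1275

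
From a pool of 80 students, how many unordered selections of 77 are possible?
C(80,77) = 80!/(77!×3!) = 82160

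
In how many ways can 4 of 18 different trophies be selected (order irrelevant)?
C(18,4) = 18!/(4!×14!) = 3060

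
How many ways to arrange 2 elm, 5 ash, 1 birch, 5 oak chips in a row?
13! / (2! × 5! × 1! × 5!) = 216216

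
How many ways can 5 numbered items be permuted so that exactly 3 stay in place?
Choose the 3 fixed points C(5,3) = 10, derange the rest: !2 = Σ_{j=0}^{2} (-1)^j·2!/j! = 2 - 2 + 1 = 1. Product = 10 × 1 = 10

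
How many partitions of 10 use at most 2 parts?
By conjugation, equals partitions of 10 into parts ≤ 2. Let r_j(i) = number of partitions of i into parts ≤ j, for i = 0..10. r_1(i) = 1 for all i; r_j(i) = r_{j-1}(i) + r_j(i-j). Rows j = 2..2: ≤2: 1 1 2 2 3 3 4 4 5 5 6. r_2(10) = 6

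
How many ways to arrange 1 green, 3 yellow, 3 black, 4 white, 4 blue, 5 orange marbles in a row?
20! / (1! × 3! × 3! × 4! × 4! × 5!) = 977728752000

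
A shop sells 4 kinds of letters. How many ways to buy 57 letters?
C(57+4-1, 4-1) = C(60, 3) = 34220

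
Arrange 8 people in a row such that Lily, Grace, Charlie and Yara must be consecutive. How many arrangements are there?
Treat the 4 as one block: (8-4+1)! × 4! = 120 × 24 = 2880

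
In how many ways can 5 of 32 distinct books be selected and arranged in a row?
P(32,5) = 32!/(32-5)! = 24165120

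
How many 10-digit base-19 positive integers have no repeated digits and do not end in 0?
Last digit: 18 nonzero choices. First digit: 17 (nonzero, ≠last). Middle 8: P(17,8) = 980179200. Total = 299934835200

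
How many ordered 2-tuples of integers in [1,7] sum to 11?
Coefficient of x^11 in (x + x² + ... + x^7)^2. By inclusion-exclusion on dice exceeding 7: Σ_j (-1)^j C(2,j)·C(11-1-7j, 1) = C(2,0)·C(10,1) - C(2,1)·C(3,1) = 1·10 - 2·3 = 4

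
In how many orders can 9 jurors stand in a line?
9! = 362880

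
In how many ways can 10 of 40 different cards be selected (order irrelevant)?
C(40,10) = 40!/(10!×30!) = 847660528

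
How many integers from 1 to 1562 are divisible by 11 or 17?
⌊1562/11⌋ + ⌊1562/17⌋ - ⌊1562/187⌋ = 142 + 91 - 8 = 225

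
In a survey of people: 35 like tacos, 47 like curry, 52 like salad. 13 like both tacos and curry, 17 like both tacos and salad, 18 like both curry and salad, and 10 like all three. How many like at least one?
|A∪B∪C| = 35+47+52-13-17-18+10 = 96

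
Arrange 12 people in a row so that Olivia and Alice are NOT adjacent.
Total - adjacent = 12! - (12-1)!×2 = 479001600 - 79833600 = 399168000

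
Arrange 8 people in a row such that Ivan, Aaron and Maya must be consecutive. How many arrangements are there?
Treat the 3 as one block: (8-3+1)! × 3! = 720 × 6 = 4320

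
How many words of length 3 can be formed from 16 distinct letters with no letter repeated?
P(16,3) = 16!/(16-3)! = 3360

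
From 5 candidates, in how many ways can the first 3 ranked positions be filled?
P(5,3) = 5!/(5-3)! = 60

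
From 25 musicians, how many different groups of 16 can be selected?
C(25,16) = 25!/(16!×9!) = 2042975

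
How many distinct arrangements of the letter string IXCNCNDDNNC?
11! / (2! × 4! × 3! × 1! × 1!) = 138600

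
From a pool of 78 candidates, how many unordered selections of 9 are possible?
C(78,9) = 78!/(9!×69!) = 182364632450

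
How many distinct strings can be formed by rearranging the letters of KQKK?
4! / (3! × 1!) = 4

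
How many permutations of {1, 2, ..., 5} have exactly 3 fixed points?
Choose the 3 fixed points C(5,3) = 10, derange the rest: !2 = Σ_{j=0}^{2} (-1)^j·2!/j! = 2 - 2 + 1 = 1. Product = 10 × 1 = 10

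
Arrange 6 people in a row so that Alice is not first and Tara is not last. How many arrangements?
By inclusion-exclusion: 6! - 2×(6-1)! + (6-2)! = 720 - 240 + 24 = 504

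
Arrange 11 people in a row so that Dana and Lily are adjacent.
Treat as block: (11-1)! × 2! = 3628800 × 2 = 7257600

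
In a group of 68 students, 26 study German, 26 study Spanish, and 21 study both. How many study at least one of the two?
|A∪B| = |A| + |B| - |A∩B| = 26 + 26 - 21 = 31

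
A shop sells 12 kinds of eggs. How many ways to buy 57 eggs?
C(57+12-1, 12-1) = C(68, 11) = 1533058025824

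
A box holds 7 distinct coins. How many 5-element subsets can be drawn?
C(7,5) = 7!/(5!×2!) = 21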